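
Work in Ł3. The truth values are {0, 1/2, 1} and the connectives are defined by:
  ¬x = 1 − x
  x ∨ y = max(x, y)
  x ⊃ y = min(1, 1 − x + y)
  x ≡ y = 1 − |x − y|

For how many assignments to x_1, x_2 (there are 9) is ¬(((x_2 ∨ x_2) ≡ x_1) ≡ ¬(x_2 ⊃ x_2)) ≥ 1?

3

x_1 = 0, x_2 = 0 ↦ 1  ≥
x_1 = 0, x_2 = 1/2 ↦ 1/2  <
x_1 = 0, x_2 = 1 ↦ 0  <
x_1 = 1/2, x_2 = 0 ↦ 1/2  <
x_1 = 1/2, x_2 = 1/2 ↦ 1  ≥
x_1 = 1/2, x_2 = 1 ↦ 1/2  <
x_1 = 1, x_2 = 0 ↦ 0  <
x_1 = 1, x_2 = 1/2 ↦ 1/2  <
x_1 = 1, x_2 = 1 ↦ 1  ≥
So 3 of the 9 assignments meet the threshold.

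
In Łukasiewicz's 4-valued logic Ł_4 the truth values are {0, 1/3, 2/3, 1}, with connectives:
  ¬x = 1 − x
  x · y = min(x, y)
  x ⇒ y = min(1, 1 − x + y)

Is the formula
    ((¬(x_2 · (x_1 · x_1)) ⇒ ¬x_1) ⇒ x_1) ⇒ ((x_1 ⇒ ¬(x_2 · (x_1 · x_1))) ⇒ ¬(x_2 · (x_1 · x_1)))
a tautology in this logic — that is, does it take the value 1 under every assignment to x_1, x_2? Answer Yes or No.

Counterexample: take x_1 = 2/3, x_2 = 1/3.
x_1 · x_1 = 2/3 · 2/3 = 2/3
x_2 · (x_1 · x_1) = 1/3 · 2/3 = 1/3
¬(x_2 · (x_1 · x_1)) = ¬1/3 = 2/3
¬x_1 = ¬2/3 = 1/3
¬(x_2 · (x_1 · x_1)) ⇒ ¬x_1 = 2/3 ⇒ 1/3 = 2/3
(¬(x_2 · (x_1 · x_1)) ⇒ ¬x_1) ⇒ x_1 = 2/3 ⇒ 2/3 = 1
x_1 · x_1 = 2/3 · 2/3 = 2/3
x_2 · (x_1 · x_1) = 1/3 · 2/3 = 1/3
¬(x_2 · (x_1 · x_1)) = ¬1/3 = 2/3
x_1 ⇒ ¬(x_2 · (x_1 · x_1)) = 2/3 ⇒ 2/3 = 1
x_1 · x_1 = 2/3 · 2/3 = 2/3
x_2 · (x_1 · x_1) = 1/3 · 2/3 = 1/3
¬(x_2 · (x_1 · x_1)) = ¬1/3 = 2/3
(x_1 ⇒ ¬(x_2 · (x_1 · x_1))) ⇒ ¬(x_2 · (x_1 · x_1)) = 1 ⇒ 2/3 = 2/3
((¬(x_2 · (x_1 · x_1)) ⇒ ¬x_1) ⇒ x_1) ⇒ ((x_1 ⇒ ¬(x_2 · (x_1 · x_1))) ⇒ ¬(x_2 · (x_1 · x_1))) = 1 ⇒ 2/3 = 2/3
This gives 2/3 ≠ 1.

No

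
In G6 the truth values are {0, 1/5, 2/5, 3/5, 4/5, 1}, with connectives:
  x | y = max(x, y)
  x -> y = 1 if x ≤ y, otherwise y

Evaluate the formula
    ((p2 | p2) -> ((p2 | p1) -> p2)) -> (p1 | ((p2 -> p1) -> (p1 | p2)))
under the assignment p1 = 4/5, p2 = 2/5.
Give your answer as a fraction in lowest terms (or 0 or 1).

p2 | p2 = 2/5 | 2/5 = 2/5
p2 | p1 = 2/5 | 4/5 = 4/5
(p2 | p1) -> p2 = 4/5 -> 2/5 = 2/5
(p2 | p2) -> ((p2 | p1) -> p2) = 2/5 -> 2/5 = 1
p2 -> p1 = 2/5 -> 4/5 = 1
p1 | p2 = 4/5 | 2/5 = 4/5
(p2 -> p1) -> (p1 | p2) = 1 -> 4/5 = 4/5
p1 | ((p2 -> p1) -> (p1 | p2)) = 4/5 | 4/5 = 4/5
((p2 | p2) -> ((p2 | p1) -> p2)) -> (p1 | ((p2 -> p1) -> (p1 | p2))) = 1 -> 4/5 = 4/5

4/5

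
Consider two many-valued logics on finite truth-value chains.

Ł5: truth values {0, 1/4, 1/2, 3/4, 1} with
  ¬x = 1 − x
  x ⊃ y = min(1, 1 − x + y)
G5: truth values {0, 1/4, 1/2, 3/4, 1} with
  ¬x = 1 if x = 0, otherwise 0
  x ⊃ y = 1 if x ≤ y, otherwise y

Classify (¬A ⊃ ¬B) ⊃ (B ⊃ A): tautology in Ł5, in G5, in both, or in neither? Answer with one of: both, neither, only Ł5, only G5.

In Ł5: every assignment gives 1 — tautology.
In G5: at A = 1/4, B = 1/2 the value is 1/4 — not a tautology.

only Ł5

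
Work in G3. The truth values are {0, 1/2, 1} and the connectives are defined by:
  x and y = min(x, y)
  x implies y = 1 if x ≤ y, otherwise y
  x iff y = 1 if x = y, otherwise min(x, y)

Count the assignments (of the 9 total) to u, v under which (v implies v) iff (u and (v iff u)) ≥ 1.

1

u = 0, v = 0 ↦ 0  <
u = 0, v = 1/2 ↦ 0  <
u = 0, v = 1 ↦ 0  <
u = 1/2, v = 0 ↦ 0  <
u = 1/2, v = 1/2 ↦ 1/2  <
u = 1/2, v = 1 ↦ 1/2  <
u = 1, v = 0 ↦ 0  <
u = 1, v = 1/2 ↦ 1/2  <
u = 1, v = 1 ↦ 1  ≥
So 1 of the 9 assignments meets the threshold.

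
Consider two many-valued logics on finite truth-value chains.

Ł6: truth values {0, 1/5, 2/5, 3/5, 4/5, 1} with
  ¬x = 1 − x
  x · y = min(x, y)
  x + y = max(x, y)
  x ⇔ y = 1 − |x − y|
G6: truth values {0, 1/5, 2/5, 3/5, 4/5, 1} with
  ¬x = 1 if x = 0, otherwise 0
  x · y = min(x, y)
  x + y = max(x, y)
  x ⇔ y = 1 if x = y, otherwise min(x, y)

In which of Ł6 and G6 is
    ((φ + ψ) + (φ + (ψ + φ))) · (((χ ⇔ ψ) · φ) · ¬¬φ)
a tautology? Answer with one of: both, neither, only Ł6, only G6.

In Ł6: at φ = 0, ψ = 0, χ = 0 the value is 0 — not a tautology.
In G6: at φ = 0, ψ = 0, χ = 0 the value is 0 — not a tautology.

neither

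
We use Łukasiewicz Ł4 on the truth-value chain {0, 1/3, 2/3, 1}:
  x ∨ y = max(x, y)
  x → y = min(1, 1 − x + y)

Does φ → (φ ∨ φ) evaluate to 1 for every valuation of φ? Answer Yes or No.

φ = 0 ↦ 1
φ = 1/3 ↦ 1
φ = 2/3 ↦ 1
φ = 1 ↦ 1
Every assignment gives a value ≥ 1.

Yes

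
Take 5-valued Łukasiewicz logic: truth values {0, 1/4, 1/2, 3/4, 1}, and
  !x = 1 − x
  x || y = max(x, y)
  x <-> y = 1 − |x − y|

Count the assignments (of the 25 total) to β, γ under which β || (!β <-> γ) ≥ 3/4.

18

value 1: 9 assignments (counts)
value 3/4: 9 assignments (counts)
value 1/2: 4 assignments
value 1/4: 2 assignments
value 0: 1 assignment
So 18 of the 25 assignments meet the threshold.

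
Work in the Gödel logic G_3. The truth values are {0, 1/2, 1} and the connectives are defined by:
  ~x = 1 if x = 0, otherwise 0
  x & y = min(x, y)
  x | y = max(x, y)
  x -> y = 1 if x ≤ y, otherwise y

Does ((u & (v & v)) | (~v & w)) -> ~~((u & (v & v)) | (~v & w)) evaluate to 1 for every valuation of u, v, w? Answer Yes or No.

At u = 1/2, v = 1, w = 1, for instance:
v & v = 1 & 1 = 1
u & (v & v) = 1/2 & 1 = 1/2
~v = ~1 = 0
~v & w = 0 & 1 = 0
(u & (v & v)) | (~v & w) = 1/2 | 0 = 1/2
~((u & (v & v)) | (~v & w)) = ~1/2 = 0
~~((u & (v & v)) | (~v & w)) = ~0 = 1
((u & (v & v)) | (~v & w)) -> ~~((u & (v & v)) | (~v & w)) = 1/2 -> 1 = 1
and checking the remaining 26 assignments likewise gives ≥ 1 in every case.

Yes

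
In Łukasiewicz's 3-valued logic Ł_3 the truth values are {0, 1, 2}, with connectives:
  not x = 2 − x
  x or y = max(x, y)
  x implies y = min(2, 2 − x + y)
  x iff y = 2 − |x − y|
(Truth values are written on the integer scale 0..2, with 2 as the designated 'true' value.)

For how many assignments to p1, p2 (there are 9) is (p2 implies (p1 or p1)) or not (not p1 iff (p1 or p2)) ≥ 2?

6

p1 = 0, p2 = 0 ↦ 2  ≥
p1 = 0, p2 = 1 ↦ 1  <
p1 = 0, p2 = 2 ↦ 0  <
p1 = 1, p2 = 0 ↦ 2  ≥
p1 = 1, p2 = 1 ↦ 2  ≥
p1 = 1, p2 = 2 ↦ 1  <
p1 = 2, p2 = 0 ↦ 2  ≥
p1 = 2, p2 = 1 ↦ 2  ≥
p1 = 2, p2 = 2 ↦ 2  ≥
So 6 of the 9 assignments meet the threshold.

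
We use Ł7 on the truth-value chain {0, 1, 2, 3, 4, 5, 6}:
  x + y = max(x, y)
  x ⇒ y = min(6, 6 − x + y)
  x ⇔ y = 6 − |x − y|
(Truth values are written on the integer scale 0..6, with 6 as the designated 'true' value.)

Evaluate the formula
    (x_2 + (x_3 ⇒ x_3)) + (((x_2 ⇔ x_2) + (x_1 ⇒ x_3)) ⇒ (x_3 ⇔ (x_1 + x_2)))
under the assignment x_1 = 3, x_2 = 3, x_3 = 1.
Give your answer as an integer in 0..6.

6

x_3 ⇒ x_3 = 1 ⇒ 1 = 6
x_2 + (x_3 ⇒ x_3) = 3 + 6 = 6
x_2 ⇔ x_2 = 3 ⇔ 3 = 6
x_1 ⇒ x_3 = 3 ⇒ 1 = 4
(x_2 ⇔ x_2) + (x_1 ⇒ x_3) = 6 + 4 = 6
x_1 + x_2 = 3 + 3 = 3
x_3 ⇔ (x_1 + x_2) = 1 ⇔ 3 = 4
((x_2 ⇔ x_2) + (x_1 ⇒ x_3)) ⇒ (x_3 ⇔ (x_1 + x_2)) = 6 ⇒ 4 = 4
(x_2 + (x_3 ⇒ x_3)) + (((x_2 ⇔ x_2) + (x_1 ⇒ x_3)) ⇒ (x_3 ⇔ (x_1 + x_2))) = 6 + 4 = 6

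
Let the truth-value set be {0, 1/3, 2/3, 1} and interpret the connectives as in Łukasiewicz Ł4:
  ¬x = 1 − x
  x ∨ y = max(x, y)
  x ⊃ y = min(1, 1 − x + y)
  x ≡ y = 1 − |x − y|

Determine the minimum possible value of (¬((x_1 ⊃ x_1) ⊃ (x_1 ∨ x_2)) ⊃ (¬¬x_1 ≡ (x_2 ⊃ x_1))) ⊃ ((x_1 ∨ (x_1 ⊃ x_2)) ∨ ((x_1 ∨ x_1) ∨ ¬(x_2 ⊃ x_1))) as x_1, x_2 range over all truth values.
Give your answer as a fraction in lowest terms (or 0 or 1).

2/3

Take x_1 = 2/3, x_2 = 0:
x_1 ⊃ x_1 = 2/3 ⊃ 2/3 = 1
x_1 ∨ x_2 = 2/3 ∨ 0 = 2/3
(x_1 ⊃ x_1) ⊃ (x_1 ∨ x_2) = 1 ⊃ 2/3 = 2/3
¬((x_1 ⊃ x_1) ⊃ (x_1 ∨ x_2)) = ¬2/3 = 1/3
¬x_1 = ¬2/3 = 1/3
¬¬x_1 = ¬1/3 = 2/3
x_2 ⊃ x_1 = 0 ⊃ 2/3 = 1
¬¬x_1 ≡ (x_2 ⊃ x_1) = 2/3 ≡ 1 = 2/3
¬((x_1 ⊃ x_1) ⊃ (x_1 ∨ x_2)) ⊃ (¬¬x_1 ≡ (x_2 ⊃ x_1)) = 1/3 ⊃ 2/3 = 1
x_1 ⊃ x_2 = 2/3 ⊃ 0 = 1/3
x_1 ∨ (x_1 ⊃ x_2) = 2/3 ∨ 1/3 = 2/3
x_1 ∨ x_1 = 2/3 ∨ 2/3 = 2/3
x_2 ⊃ x_1 = 0 ⊃ 2/3 = 1
¬(x_2 ⊃ x_1) = ¬1 = 0
(x_1 ∨ x_1) ∨ ¬(x_2 ⊃ x_1) = 2/3 ∨ 0 = 2/3
(x_1 ∨ (x_1 ⊃ x_2)) ∨ ((x_1 ∨ x_1) ∨ ¬(x_2 ⊃ x_1)) = 2/3 ∨ 2/3 = 2/3
(¬((x_1 ⊃ x_1) ⊃ (x_1 ∨ x_2)) ⊃ (¬¬x_1 ≡ (x_2 ⊃ x_1))) ⊃ ((x_1 ∨ (x_1 ⊃ x_2)) ∨ ((x_1 ∨ x_1) ∨ ¬(x_2 ⊃ x_1))) = 1 ⊃ 2/3 = 2/3
No assignment yields a value below 2/3, so this is the minimum.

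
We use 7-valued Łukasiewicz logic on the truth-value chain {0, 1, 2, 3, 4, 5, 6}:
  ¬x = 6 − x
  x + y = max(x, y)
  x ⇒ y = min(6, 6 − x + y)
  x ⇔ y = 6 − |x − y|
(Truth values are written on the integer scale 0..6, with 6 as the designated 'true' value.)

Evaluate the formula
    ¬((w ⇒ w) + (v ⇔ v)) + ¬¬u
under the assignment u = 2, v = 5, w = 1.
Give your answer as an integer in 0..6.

2

w ⇒ w = 1 ⇒ 1 = 6
v ⇔ v = 5 ⇔ 5 = 6
(w ⇒ w) + (v ⇔ v) = 6 + 6 = 6
¬((w ⇒ w) + (v ⇔ v)) = ¬6 = 0
¬u = ¬2 = 4
¬¬u = ¬4 = 2
¬((w ⇒ w) + (v ⇔ v)) + ¬¬u = 0 + 2 = 2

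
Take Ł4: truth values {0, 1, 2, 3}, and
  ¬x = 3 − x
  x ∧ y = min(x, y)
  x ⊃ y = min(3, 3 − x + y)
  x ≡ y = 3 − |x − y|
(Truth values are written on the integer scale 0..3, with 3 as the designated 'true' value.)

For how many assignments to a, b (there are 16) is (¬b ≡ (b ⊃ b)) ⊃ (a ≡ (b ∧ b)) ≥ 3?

12

a = 0, b = 0 ↦ 3  ≥
a = 0, b = 1 ↦ 3  ≥
a = 0, b = 2 ↦ 3  ≥
a = 0, b = 3 ↦ 3  ≥
a = 1, b = 0 ↦ 2  <
a = 1, b = 1 ↦ 3  ≥
a = 1, b = 2 ↦ 3  ≥
a = 1, b = 3 ↦ 3  ≥
a = 2, b = 0 ↦ 1  <
a = 2, b = 1 ↦ 3  ≥
a = 2, b = 2 ↦ 3  ≥
a = 2, b = 3 ↦ 3  ≥
a = 3, b = 0 ↦ 0  <
a = 3, b = 1 ↦ 2  <
a = 3, b = 2 ↦ 3  ≥
a = 3, b = 3 ↦ 3  ≥
So 12 of the 16 assignments meet the threshold.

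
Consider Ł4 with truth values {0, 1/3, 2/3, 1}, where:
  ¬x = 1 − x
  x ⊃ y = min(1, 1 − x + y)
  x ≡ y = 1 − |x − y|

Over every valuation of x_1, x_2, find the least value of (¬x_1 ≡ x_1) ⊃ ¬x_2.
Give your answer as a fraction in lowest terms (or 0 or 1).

Take x_1 = 1/3, x_2 = 1:
¬x_1 = ¬1/3 = 2/3
¬x_1 ≡ x_1 = 2/3 ≡ 1/3 = 2/3
¬x_2 = ¬1 = 0
(¬x_1 ≡ x_1) ⊃ ¬x_2 = 2/3 ⊃ 0 = 1/3
No assignment yields a value below 1/3, so this is the minimum.

1/3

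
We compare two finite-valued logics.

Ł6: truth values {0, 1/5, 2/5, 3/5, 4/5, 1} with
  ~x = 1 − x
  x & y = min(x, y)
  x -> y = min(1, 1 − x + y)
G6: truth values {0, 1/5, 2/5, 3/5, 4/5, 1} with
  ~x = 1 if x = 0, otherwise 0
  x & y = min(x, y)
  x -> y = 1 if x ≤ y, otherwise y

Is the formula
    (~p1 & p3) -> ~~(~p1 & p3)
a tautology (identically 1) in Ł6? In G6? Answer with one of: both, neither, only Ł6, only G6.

In Ł6: every assignment gives 1 — tautology.
In G6: every assignment gives 1 — tautology.

both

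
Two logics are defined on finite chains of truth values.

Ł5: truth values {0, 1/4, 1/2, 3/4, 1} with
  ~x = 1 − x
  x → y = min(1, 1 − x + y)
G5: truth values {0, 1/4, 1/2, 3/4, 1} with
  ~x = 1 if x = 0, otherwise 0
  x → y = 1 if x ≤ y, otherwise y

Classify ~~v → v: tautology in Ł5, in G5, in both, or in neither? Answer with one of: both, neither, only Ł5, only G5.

In Ł5: every assignment gives 1 — tautology.
In G5: at v = 1/4 the value is 1/4 — not a tautology.

only Ł5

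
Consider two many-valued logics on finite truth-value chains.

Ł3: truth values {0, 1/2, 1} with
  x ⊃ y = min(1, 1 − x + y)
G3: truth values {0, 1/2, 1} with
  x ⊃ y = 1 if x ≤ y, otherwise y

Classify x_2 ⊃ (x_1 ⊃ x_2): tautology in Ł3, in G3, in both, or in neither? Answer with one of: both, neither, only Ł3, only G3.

In Ł3: every assignment gives 1 — tautology.
In G3: every assignment gives 1 — tautology.

both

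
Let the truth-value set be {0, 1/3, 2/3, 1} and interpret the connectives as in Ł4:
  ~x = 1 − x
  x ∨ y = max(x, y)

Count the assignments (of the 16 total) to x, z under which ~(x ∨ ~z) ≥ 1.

x = 0, z = 0 ↦ 0  <
x = 0, z = 1/3 ↦ 1/3  <
x = 0, z = 2/3 ↦ 2/3  <
x = 0, z = 1 ↦ 1  ≥
x = 1/3, z = 0 ↦ 0  <
x = 1/3, z = 1/3 ↦ 1/3  <
x = 1/3, z = 2/3 ↦ 2/3  <
x = 1/3, z = 1 ↦ 2/3  <
x = 2/3, z = 0 ↦ 0  <
x = 2/3, z = 1/3 ↦ 1/3  <
x = 2/3, z = 2/3 ↦ 1/3  <
x = 2/3, z = 1 ↦ 1/3  <
x = 1, z = 0 ↦ 0  <
x = 1, z = 1/3 ↦ 0  <
x = 1, z = 2/3 ↦ 0  <
x = 1, z = 1 ↦ 0  <
So 1 of the 16 assignments meets the threshold.

1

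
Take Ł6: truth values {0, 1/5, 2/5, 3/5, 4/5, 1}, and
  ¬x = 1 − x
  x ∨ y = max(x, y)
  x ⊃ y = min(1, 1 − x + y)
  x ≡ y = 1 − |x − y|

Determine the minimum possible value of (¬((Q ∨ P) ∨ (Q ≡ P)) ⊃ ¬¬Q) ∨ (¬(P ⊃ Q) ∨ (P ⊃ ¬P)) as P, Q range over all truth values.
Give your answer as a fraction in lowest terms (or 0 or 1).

4/5

Take P = 3/5, Q = 0:
Q ∨ P = 0 ∨ 3/5 = 3/5
Q ≡ P = 0 ≡ 3/5 = 2/5
(Q ∨ P) ∨ (Q ≡ P) = 3/5 ∨ 2/5 = 3/5
¬((Q ∨ P) ∨ (Q ≡ P)) = ¬3/5 = 2/5
¬Q = ¬0 = 1
¬¬Q = ¬1 = 0
¬((Q ∨ P) ∨ (Q ≡ P)) ⊃ ¬¬Q = 2/5 ⊃ 0 = 3/5
P ⊃ Q = 3/5 ⊃ 0 = 2/5
¬(P ⊃ Q) = ¬2/5 = 3/5
¬P = ¬3/5 = 2/5
P ⊃ ¬P = 3/5 ⊃ 2/5 = 4/5
¬(P ⊃ Q) ∨ (P ⊃ ¬P) = 3/5 ∨ 4/5 = 4/5
(¬((Q ∨ P) ∨ (Q ≡ P)) ⊃ ¬¬Q) ∨ (¬(P ⊃ Q) ∨ (P ⊃ ¬P)) = 3/5 ∨ 4/5 = 4/5
No assignment yields a value below 4/5, so this is the minimum.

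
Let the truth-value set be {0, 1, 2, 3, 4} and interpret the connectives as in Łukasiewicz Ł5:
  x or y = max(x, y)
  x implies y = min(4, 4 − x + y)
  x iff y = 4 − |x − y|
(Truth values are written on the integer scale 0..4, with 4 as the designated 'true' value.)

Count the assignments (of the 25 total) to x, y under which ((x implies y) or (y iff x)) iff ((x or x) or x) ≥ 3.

8

value 4: 3 assignments (counts)
value 3: 5 assignments (counts)
value 2: 6 assignments
value 1: 5 assignments
value 0: 6 assignments
So 8 of the 25 assignments meet the threshold.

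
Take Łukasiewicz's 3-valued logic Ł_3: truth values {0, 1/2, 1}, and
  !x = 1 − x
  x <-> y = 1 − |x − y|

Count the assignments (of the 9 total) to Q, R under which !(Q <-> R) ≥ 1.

2

Q = 0, R = 0 ↦ 0  <
Q = 0, R = 1/2 ↦ 1/2  <
Q = 0, R = 1 ↦ 1  ≥
Q = 1/2, R = 0 ↦ 1/2  <
Q = 1/2, R = 1/2 ↦ 0  <
Q = 1/2, R = 1 ↦ 1/2  <
Q = 1, R = 0 ↦ 1  ≥
Q = 1, R = 1/2 ↦ 1/2  <
Q = 1, R = 1 ↦ 0  <
So 2 of the 9 assignments meet the threshold.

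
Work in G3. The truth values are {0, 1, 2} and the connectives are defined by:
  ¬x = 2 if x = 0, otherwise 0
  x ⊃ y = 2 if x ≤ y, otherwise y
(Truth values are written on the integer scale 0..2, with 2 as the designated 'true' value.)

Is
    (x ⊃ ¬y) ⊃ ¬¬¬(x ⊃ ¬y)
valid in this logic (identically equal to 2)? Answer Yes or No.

No

Counterexample: take x = 0, y = 0.
¬y = ¬0 = 2
x ⊃ ¬y = 0 ⊃ 2 = 2
¬(x ⊃ ¬y) = ¬2 = 0
¬¬(x ⊃ ¬y) = ¬0 = 2
¬¬¬(x ⊃ ¬y) = ¬2 = 0
(x ⊃ ¬y) ⊃ ¬¬¬(x ⊃ ¬y) = 2 ⊃ 0 = 0
This gives 0 ≠ 2.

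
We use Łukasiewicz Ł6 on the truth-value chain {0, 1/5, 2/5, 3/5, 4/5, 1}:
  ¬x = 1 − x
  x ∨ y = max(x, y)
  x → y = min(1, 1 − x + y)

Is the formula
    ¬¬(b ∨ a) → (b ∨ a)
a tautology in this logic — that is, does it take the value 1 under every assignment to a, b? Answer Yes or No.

At a = 3/5, b = 1, for instance:
b ∨ a = 1 ∨ 3/5 = 1
¬(b ∨ a) = ¬1 = 0
¬¬(b ∨ a) = ¬0 = 1
¬¬(b ∨ a) → (b ∨ a) = 1 → 1 = 1
and checking the remaining 35 assignments likewise gives ≥ 1 in every case.

Yes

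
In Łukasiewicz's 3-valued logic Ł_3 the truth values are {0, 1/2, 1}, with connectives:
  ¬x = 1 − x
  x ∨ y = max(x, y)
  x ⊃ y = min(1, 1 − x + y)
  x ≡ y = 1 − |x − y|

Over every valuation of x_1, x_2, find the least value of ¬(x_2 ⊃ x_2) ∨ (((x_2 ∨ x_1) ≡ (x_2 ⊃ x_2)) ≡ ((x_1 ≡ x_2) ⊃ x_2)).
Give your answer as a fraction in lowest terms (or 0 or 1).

1/2

Take x_1 = 0, x_2 = 1/2:
x_2 ⊃ x_2 = 1/2 ⊃ 1/2 = 1
¬(x_2 ⊃ x_2) = ¬1 = 0
x_2 ∨ x_1 = 1/2 ∨ 0 = 1/2
x_2 ⊃ x_2 = 1/2 ⊃ 1/2 = 1
(x_2 ∨ x_1) ≡ (x_2 ⊃ x_2) = 1/2 ≡ 1 = 1/2
x_1 ≡ x_2 = 0 ≡ 1/2 = 1/2
(x_1 ≡ x_2) ⊃ x_2 = 1/2 ⊃ 1/2 = 1
((x_2 ∨ x_1) ≡ (x_2 ⊃ x_2)) ≡ ((x_1 ≡ x_2) ⊃ x_2) = 1/2 ≡ 1 = 1/2
¬(x_2 ⊃ x_2) ∨ (((x_2 ∨ x_1) ≡ (x_2 ⊃ x_2)) ≡ ((x_1 ≡ x_2) ⊃ x_2)) = 0 ∨ 1/2 = 1/2
No assignment yields a value below 1/2, so this is the minimum.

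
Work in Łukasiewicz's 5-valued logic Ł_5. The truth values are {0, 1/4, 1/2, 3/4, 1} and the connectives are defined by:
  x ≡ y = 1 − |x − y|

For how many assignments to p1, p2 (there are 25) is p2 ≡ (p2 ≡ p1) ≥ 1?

7

value 1: 7 assignments (counts)
value 3/4: 7 assignments
value 1/2: 6 assignments
value 1/4: 3 assignments
value 0: 2 assignments
So 7 of the 25 assignments meet the threshold.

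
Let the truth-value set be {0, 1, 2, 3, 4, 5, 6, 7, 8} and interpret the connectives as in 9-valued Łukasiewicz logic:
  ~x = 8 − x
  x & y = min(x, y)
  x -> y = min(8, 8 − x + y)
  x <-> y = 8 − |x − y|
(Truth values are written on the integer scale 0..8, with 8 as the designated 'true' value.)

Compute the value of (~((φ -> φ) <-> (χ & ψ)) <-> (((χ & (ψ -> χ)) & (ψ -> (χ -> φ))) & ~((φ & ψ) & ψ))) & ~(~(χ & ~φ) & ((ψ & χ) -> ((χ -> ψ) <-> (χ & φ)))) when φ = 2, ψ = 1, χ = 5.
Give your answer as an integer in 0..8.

φ -> φ = 2 -> 2 = 8
χ & ψ = 5 & 1 = 1
(φ -> φ) <-> (χ & ψ) = 8 <-> 1 = 1
~((φ -> φ) <-> (χ & ψ)) = ~1 = 7
ψ -> χ = 1 -> 5 = 8
χ & (ψ -> χ) = 5 & 8 = 5
χ -> φ = 5 -> 2 = 5
ψ -> (χ -> φ) = 1 -> 5 = 8
(χ & (ψ -> χ)) & (ψ -> (χ -> φ)) = 5 & 8 = 5
φ & ψ = 2 & 1 = 1
(φ & ψ) & ψ = 1 & 1 = 1
~((φ & ψ) & ψ) = ~1 = 7
((χ & (ψ -> χ)) & (ψ -> (χ -> φ))) & ~((φ & ψ) & ψ) = 5 & 7 = 5
~((φ -> φ) <-> (χ & ψ)) <-> (((χ & (ψ -> χ)) & (ψ -> (χ -> φ))) & ~((φ & ψ) & ψ)) = 7 <-> 5 = 6
~φ = ~2 = 6
χ & ~φ = 5 & 6 = 5
~(χ & ~φ) = ~5 = 3
ψ & χ = 1 & 5 = 1
χ -> ψ = 5 -> 1 = 4
χ & φ = 5 & 2 = 2
(χ -> ψ) <-> (χ & φ) = 4 <-> 2 = 6
(ψ & χ) -> ((χ -> ψ) <-> (χ & φ)) = 1 -> 6 = 8
~(χ & ~φ) & ((ψ & χ) -> ((χ -> ψ) <-> (χ & φ))) = 3 & 8 = 3
~(~(χ & ~φ) & ((ψ & χ) -> ((χ -> ψ) <-> (χ & φ)))) = ~3 = 5
(~((φ -> φ) <-> (χ & ψ)) <-> (((χ & (ψ -> χ)) & (ψ -> (χ -> φ))) & ~((φ & ψ) & ψ))) & ~(~(χ & ~φ) & ((ψ & χ) -> ((χ -> ψ) <-> (χ & φ)))) = 6 & 5 = 5

5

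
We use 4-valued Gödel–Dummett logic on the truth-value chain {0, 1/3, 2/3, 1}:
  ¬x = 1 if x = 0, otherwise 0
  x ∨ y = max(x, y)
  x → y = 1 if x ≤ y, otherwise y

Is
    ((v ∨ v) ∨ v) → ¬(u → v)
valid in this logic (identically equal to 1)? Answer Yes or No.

No

Counterexample: take u = 0, v = 1/3.
v ∨ v = 1/3 ∨ 1/3 = 1/3
(v ∨ v) ∨ v = 1/3 ∨ 1/3 = 1/3
u → v = 0 → 1/3 = 1
¬(u → v) = ¬1 = 0
((v ∨ v) ∨ v) → ¬(u → v) = 1/3 → 0 = 0
This gives 0 ≠ 1.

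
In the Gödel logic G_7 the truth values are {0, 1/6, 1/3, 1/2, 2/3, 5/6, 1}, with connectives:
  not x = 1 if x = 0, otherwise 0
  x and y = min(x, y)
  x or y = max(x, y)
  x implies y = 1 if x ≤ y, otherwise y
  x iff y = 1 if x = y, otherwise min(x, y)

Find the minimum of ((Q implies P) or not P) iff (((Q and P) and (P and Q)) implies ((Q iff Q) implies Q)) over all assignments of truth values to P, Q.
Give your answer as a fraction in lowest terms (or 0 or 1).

Take P = 1/6, Q = 1/3:
Q implies P = 1/3 implies 1/6 = 1/6
not P = not 1/6 = 0
(Q implies P) or not P = 1/6 or 0 = 1/6
Q and P = 1/3 and 1/6 = 1/6
P and Q = 1/6 and 1/3 = 1/6
(Q and P) and (P and Q) = 1/6 and 1/6 = 1/6
Q iff Q = 1/3 iff 1/3 = 1
(Q iff Q) implies Q = 1 implies 1/3 = 1/3
((Q and P) and (P and Q)) implies ((Q iff Q) implies Q) = 1/6 implies 1/3 = 1
((Q implies P) or not P) iff (((Q and P) and (P and Q)) implies ((Q iff Q) implies Q)) = 1/6 iff 1 = 1/6
No assignment yields a value below 1/6, so this is the minimum.

1/6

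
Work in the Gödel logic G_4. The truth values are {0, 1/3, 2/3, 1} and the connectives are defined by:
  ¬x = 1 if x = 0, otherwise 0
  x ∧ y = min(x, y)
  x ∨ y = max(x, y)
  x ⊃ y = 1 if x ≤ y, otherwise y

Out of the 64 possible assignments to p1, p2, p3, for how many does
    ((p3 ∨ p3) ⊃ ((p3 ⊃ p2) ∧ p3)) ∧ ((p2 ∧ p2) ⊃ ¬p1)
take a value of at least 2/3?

14

value 1: 13 assignments (counts)
value 2/3: 1 assignment (counts)
value 1/3: 2 assignments
value 0: 48 assignments
So 14 of the 64 assignments meet the threshold.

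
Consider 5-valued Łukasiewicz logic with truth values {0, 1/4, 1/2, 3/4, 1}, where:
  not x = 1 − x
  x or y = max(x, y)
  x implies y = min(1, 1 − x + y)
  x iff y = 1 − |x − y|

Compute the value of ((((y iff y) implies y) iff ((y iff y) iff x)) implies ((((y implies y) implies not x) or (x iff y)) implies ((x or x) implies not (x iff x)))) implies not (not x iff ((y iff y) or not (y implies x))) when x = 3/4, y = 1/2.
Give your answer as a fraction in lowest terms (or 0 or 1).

1

y iff y = 1/2 iff 1/2 = 1
(y iff y) implies y = 1 implies 1/2 = 1/2
y iff y = 1/2 iff 1/2 = 1
(y iff y) iff x = 1 iff 3/4 = 3/4
((y iff y) implies y) iff ((y iff y) iff x) = 1/2 iff 3/4 = 3/4
y implies y = 1/2 implies 1/2 = 1
not x = not 3/4 = 1/4
(y implies y) implies not x = 1 implies 1/4 = 1/4
x iff y = 3/4 iff 1/2 = 3/4
((y implies y) implies not x) or (x iff y) = 1/4 or 3/4 = 3/4
x or x = 3/4 or 3/4 = 3/4
x iff x = 3/4 iff 3/4 = 1
not (x iff x) = not 1 = 0
(x or x) implies not (x iff x) = 3/4 implies 0 = 1/4
(((y implies y) implies not x) or (x iff y)) implies ((x or x) implies not (x iff x)) = 3/4 implies 1/4 = 1/2
(((y iff y) implies y) iff ((y iff y) iff x)) implies ((((y implies y) implies not x) or (x iff y)) implies ((x or x) implies not (x iff x))) = 3/4 implies 1/2 = 3/4
not x = not 3/4 = 1/4
y iff y = 1/2 iff 1/2 = 1
y implies x = 1/2 implies 3/4 = 1
not (y implies x) = not 1 = 0
(y iff y) or not (y implies x) = 1 or 0 = 1
not x iff ((y iff y) or not (y implies x)) = 1/4 iff 1 = 1/4
not (not x iff ((y iff y) or not (y implies x))) = not 1/4 = 3/4
((((y iff y) implies y) iff ((y iff y) iff x)) implies ((((y implies y) implies not x) or (x iff y)) implies ((x or x) implies not (x iff x)))) implies not (not x iff ((y iff y) or not (y implies x))) = 3/4 implies 3/4 = 1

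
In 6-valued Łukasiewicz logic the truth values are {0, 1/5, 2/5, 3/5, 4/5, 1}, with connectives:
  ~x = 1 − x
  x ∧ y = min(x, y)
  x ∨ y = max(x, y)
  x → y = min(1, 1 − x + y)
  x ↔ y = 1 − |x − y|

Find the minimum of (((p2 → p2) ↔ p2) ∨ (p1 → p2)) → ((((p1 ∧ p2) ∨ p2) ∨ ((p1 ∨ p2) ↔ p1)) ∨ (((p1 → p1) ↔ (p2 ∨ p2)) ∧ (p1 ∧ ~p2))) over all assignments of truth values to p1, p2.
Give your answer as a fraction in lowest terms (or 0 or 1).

Take p1 = 0, p2 = 2/5:
p2 → p2 = 2/5 → 2/5 = 1
(p2 → p2) ↔ p2 = 1 ↔ 2/5 = 2/5
p1 → p2 = 0 → 2/5 = 1
((p2 → p2) ↔ p2) ∨ (p1 → p2) = 2/5 ∨ 1 = 1
p1 ∧ p2 = 0 ∧ 2/5 = 0
(p1 ∧ p2) ∨ p2 = 0 ∨ 2/5 = 2/5
p1 ∨ p2 = 0 ∨ 2/5 = 2/5
(p1 ∨ p2) ↔ p1 = 2/5 ↔ 0 = 3/5
((p1 ∧ p2) ∨ p2) ∨ ((p1 ∨ p2) ↔ p1) = 2/5 ∨ 3/5 = 3/5
p1 → p1 = 0 → 0 = 1
p2 ∨ p2 = 2/5 ∨ 2/5 = 2/5
(p1 → p1) ↔ (p2 ∨ p2) = 1 ↔ 2/5 = 2/5
~p2 = ~2/5 = 3/5
p1 ∧ ~p2 = 0 ∧ 3/5 = 0
((p1 → p1) ↔ (p2 ∨ p2)) ∧ (p1 ∧ ~p2) = 2/5 ∧ 0 = 0
(((p1 ∧ p2) ∨ p2) ∨ ((p1 ∨ p2) ↔ p1)) ∨ (((p1 → p1) ↔ (p2 ∨ p2)) ∧ (p1 ∧ ~p2)) = 3/5 ∨ 0 = 3/5
(((p2 → p2) ↔ p2) ∨ (p1 → p2)) → ((((p1 ∧ p2) ∨ p2) ∨ ((p1 ∨ p2) ↔ p1)) ∨ (((p1 → p1) ↔ (p2 ∨ p2)) ∧ (p1 ∧ ~p2))) = 1 → 3/5 = 3/5
No assignment yields a value below 3/5, so this is the minimum.

3/5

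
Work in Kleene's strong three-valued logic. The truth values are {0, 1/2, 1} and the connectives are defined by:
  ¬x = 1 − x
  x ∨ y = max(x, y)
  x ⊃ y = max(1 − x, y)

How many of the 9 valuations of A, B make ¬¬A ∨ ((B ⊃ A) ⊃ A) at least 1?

A = 0, B = 0 ↦ 0  <
A = 0, B = 1/2 ↦ 1/2  <
A = 0, B = 1 ↦ 1  ≥
A = 1/2, B = 0 ↦ 1/2  <
A = 1/2, B = 1/2 ↦ 1/2  <
A = 1/2, B = 1 ↦ 1/2  <
A = 1, B = 0 ↦ 1  ≥
A = 1, B = 1/2 ↦ 1  ≥
A = 1, B = 1 ↦ 1  ≥
So 4 of the 9 assignments meet the threshold.

4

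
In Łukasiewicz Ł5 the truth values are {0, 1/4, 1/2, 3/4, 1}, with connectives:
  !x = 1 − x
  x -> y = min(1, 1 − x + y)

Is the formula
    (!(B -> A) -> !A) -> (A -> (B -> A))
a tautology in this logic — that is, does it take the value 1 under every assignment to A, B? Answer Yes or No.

At A = 3/4, B = 3/4, for instance:
B -> A = 3/4 -> 3/4 = 1
!(B -> A) = !1 = 0
!A = !3/4 = 1/4
!(B -> A) -> !A = 0 -> 1/4 = 1
A -> (B -> A) = 3/4 -> 1 = 1
(!(B -> A) -> !A) -> (A -> (B -> A)) = 1 -> 1 = 1
and checking the remaining 24 assignments likewise gives ≥ 1 in every case.

Yes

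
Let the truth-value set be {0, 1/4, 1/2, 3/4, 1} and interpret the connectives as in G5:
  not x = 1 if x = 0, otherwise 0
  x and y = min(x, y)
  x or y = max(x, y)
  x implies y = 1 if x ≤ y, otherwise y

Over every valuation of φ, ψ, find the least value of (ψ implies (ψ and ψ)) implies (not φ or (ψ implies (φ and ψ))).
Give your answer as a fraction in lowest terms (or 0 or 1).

Take φ = 1/4, ψ = 1/2:
ψ and ψ = 1/2 and 1/2 = 1/2
ψ implies (ψ and ψ) = 1/2 implies 1/2 = 1
not φ = not 1/4 = 0
φ and ψ = 1/4 and 1/2 = 1/4
ψ implies (φ and ψ) = 1/2 implies 1/4 = 1/4
not φ or (ψ implies (φ and ψ)) = 0 or 1/4 = 1/4
(ψ implies (ψ and ψ)) implies (not φ or (ψ implies (φ and ψ))) = 1 implies 1/4 = 1/4
No assignment yields a value below 1/4, so this is the minimum.

1/4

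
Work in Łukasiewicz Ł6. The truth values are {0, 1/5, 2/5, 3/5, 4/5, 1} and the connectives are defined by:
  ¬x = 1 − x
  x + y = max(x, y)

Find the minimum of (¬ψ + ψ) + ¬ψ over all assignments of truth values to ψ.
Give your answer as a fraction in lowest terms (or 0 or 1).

Take ψ = 2/5:
¬ψ = ¬2/5 = 3/5
¬ψ + ψ = 3/5 + 2/5 = 3/5
¬ψ = ¬2/5 = 3/5
(¬ψ + ψ) + ¬ψ = 3/5 + 3/5 = 3/5
No assignment yields a value below 3/5, so this is the minimum.

3/5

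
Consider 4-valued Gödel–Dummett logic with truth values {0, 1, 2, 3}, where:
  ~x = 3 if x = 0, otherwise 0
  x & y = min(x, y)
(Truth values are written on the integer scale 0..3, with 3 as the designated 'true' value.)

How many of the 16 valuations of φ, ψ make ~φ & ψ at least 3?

1

φ = 0, ψ = 0 ↦ 0  <
φ = 0, ψ = 1 ↦ 1  <
φ = 0, ψ = 2 ↦ 2  <
φ = 0, ψ = 3 ↦ 3  ≥
φ = 1, ψ = 0 ↦ 0  <
φ = 1, ψ = 1 ↦ 0  <
φ = 1, ψ = 2 ↦ 0  <
φ = 1, ψ = 3 ↦ 0  <
φ = 2, ψ = 0 ↦ 0  <
φ = 2, ψ = 1 ↦ 0  <
φ = 2, ψ = 2 ↦ 0  <
φ = 2, ψ = 3 ↦ 0  <
φ = 3, ψ = 0 ↦ 0  <
φ = 3, ψ = 1 ↦ 0  <
φ = 3, ψ = 2 ↦ 0  <
φ = 3, ψ = 3 ↦ 0  <
So 1 of the 16 assignments meets the threshold.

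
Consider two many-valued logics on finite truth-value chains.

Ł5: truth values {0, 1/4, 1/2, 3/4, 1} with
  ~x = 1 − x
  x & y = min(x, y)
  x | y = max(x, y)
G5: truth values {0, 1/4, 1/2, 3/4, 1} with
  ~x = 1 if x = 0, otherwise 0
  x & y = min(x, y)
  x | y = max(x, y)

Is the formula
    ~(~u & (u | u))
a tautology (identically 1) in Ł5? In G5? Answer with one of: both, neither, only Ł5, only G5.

only G5

In Ł5: at u = 1/4 the value is 3/4 — not a tautology.
In G5: every assignment gives 1 — tautology.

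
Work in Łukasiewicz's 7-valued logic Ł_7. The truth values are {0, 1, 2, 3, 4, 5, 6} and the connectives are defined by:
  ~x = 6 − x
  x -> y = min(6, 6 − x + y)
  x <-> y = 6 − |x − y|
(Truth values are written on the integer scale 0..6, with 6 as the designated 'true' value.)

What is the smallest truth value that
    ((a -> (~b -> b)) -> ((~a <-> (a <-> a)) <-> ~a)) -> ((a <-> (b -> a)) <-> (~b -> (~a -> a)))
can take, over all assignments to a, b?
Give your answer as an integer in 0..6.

Take a = 2, b = 2:
~b = ~2 = 4
~b -> b = 4 -> 2 = 4
a -> (~b -> b) = 2 -> 4 = 6
~a = ~2 = 4
a <-> a = 2 <-> 2 = 6
~a <-> (a <-> a) = 4 <-> 6 = 4
~a = ~2 = 4
(~a <-> (a <-> a)) <-> ~a = 4 <-> 4 = 6
(a -> (~b -> b)) -> ((~a <-> (a <-> a)) <-> ~a) = 6 -> 6 = 6
b -> a = 2 -> 2 = 6
a <-> (b -> a) = 2 <-> 6 = 2
~b = ~2 = 4
~a = ~2 = 4
~a -> a = 4 -> 2 = 4
~b -> (~a -> a) = 4 -> 4 = 6
(a <-> (b -> a)) <-> (~b -> (~a -> a)) = 2 <-> 6 = 2
((a -> (~b -> b)) -> ((~a <-> (a <-> a)) <-> ~a)) -> ((a <-> (b -> a)) <-> (~b -> (~a -> a))) = 6 -> 2 = 2
No assignment yields a value below 2, so this is the minimum.

2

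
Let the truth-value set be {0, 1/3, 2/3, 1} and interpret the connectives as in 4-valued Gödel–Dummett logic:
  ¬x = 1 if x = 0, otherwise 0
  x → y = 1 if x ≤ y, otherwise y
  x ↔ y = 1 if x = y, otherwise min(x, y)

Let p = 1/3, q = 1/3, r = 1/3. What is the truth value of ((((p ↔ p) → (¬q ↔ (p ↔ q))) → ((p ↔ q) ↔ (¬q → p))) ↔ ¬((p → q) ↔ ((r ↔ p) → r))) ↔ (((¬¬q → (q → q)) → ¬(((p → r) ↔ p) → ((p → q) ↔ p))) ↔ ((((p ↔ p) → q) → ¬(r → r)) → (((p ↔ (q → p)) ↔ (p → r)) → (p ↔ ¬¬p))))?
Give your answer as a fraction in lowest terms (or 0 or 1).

p ↔ p = 1/3 ↔ 1/3 = 1
¬q = ¬1/3 = 0
p ↔ q = 1/3 ↔ 1/3 = 1
¬q ↔ (p ↔ q) = 0 ↔ 1 = 0
(p ↔ p) → (¬q ↔ (p ↔ q)) = 1 → 0 = 0
p ↔ q = 1/3 ↔ 1/3 = 1
¬q = ¬1/3 = 0
¬q → p = 0 → 1/3 = 1
(p ↔ q) ↔ (¬q → p) = 1 ↔ 1 = 1
((p ↔ p) → (¬q ↔ (p ↔ q))) → ((p ↔ q) ↔ (¬q → p)) = 0 → 1 = 1
p → q = 1/3 → 1/3 = 1
r ↔ p = 1/3 ↔ 1/3 = 1
(r ↔ p) → r = 1 → 1/3 = 1/3
(p → q) ↔ ((r ↔ p) → r) = 1 ↔ 1/3 = 1/3
¬((p → q) ↔ ((r ↔ p) → r)) = ¬1/3 = 0
(((p ↔ p) → (¬q ↔ (p ↔ q))) → ((p ↔ q) ↔ (¬q → p))) ↔ ¬((p → q) ↔ ((r ↔ p) → r)) = 1 ↔ 0 = 0
¬q = ¬1/3 = 0
¬¬q = ¬0 = 1
q → q = 1/3 → 1/3 = 1
¬¬q → (q → q) = 1 → 1 = 1
p → r = 1/3 → 1/3 = 1
(p → r) ↔ p = 1 ↔ 1/3 = 1/3
p → q = 1/3 → 1/3 = 1
(p → q) ↔ p = 1 ↔ 1/3 = 1/3
((p → r) ↔ p) → ((p → q) ↔ p) = 1/3 → 1/3 = 1
¬(((p → r) ↔ p) → ((p → q) ↔ p)) = ¬1 = 0
(¬¬q → (q → q)) → ¬(((p → r) ↔ p) → ((p → q) ↔ p)) = 1 → 0 = 0
p ↔ p = 1/3 ↔ 1/3 = 1
(p ↔ p) → q = 1 → 1/3 = 1/3
r → r = 1/3 → 1/3 = 1
¬(r → r) = ¬1 = 0
((p ↔ p) → q) → ¬(r → r) = 1/3 → 0 = 0
q → p = 1/3 → 1/3 = 1
p ↔ (q → p) = 1/3 ↔ 1 = 1/3
p → r = 1/3 → 1/3 = 1
(p ↔ (q → p)) ↔ (p → r) = 1/3 ↔ 1 = 1/3
¬p = ¬1/3 = 0
¬¬p = ¬0 = 1
p ↔ ¬¬p = 1/3 ↔ 1 = 1/3
((p ↔ (q → p)) ↔ (p → r)) → (p ↔ ¬¬p) = 1/3 → 1/3 = 1
(((p ↔ p) → q) → ¬(r → r)) → (((p ↔ (q → p)) ↔ (p → r)) → (p ↔ ¬¬p)) = 0 → 1 = 1
((¬¬q → (q → q)) → ¬(((p → r) ↔ p) → ((p → q) ↔ p))) ↔ ((((p ↔ p) → q) → ¬(r → r)) → (((p ↔ (q → p)) ↔ (p → r)) → (p ↔ ¬¬p))) = 0 ↔ 1 = 0
((((p ↔ p) → (¬q ↔ (p ↔ q))) → ((p ↔ q) ↔ (¬q → p))) ↔ ¬((p → q) ↔ ((r ↔ p) → r))) ↔ (((¬¬q → (q → q)) → ¬(((p → r) ↔ p) → ((p → q) ↔ p))) ↔ ((((p ↔ p) → q) → ¬(r → r)) → (((p ↔ (q → p)) ↔ (p → r)) → (p ↔ ¬¬p)))) = 0 ↔ 0 = 1

1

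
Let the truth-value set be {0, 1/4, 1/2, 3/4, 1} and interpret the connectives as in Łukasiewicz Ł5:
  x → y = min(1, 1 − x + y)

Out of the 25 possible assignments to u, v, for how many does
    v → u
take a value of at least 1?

15

value 1: 15 assignments (counts)
value 3/4: 4 assignments
value 1/2: 3 assignments
value 1/4: 2 assignments
value 0: 1 assignment
So 15 of the 25 assignments meet the threshold.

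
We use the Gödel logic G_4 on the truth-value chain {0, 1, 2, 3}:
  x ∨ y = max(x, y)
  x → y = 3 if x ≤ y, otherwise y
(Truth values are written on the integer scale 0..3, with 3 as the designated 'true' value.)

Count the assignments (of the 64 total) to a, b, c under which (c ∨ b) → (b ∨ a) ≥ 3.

value 3: 50 assignments (counts)
value 2: 5 assignments
value 1: 6 assignments
value 0: 3 assignments
So 50 of the 64 assignments meet the threshold.

50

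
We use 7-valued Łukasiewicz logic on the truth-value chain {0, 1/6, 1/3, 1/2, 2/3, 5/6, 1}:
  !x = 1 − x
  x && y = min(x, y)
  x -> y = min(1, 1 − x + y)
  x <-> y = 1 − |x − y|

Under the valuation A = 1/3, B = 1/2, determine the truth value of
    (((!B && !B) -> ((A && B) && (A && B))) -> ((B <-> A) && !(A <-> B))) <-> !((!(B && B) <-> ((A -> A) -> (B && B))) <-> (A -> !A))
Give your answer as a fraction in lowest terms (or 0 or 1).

!B = !1/2 = 1/2
!B = !1/2 = 1/2
!B && !B = 1/2 && 1/2 = 1/2
A && B = 1/3 && 1/2 = 1/3
A && B = 1/3 && 1/2 = 1/3
(A && B) && (A && B) = 1/3 && 1/3 = 1/3
(!B && !B) -> ((A && B) && (A && B)) = 1/2 -> 1/3 = 5/6
B <-> A = 1/2 <-> 1/3 = 5/6
A <-> B = 1/3 <-> 1/2 = 5/6
!(A <-> B) = !5/6 = 1/6
(B <-> A) && !(A <-> B) = 5/6 && 1/6 = 1/6
((!B && !B) -> ((A && B) && (A && B))) -> ((B <-> A) && !(A <-> B)) = 5/6 -> 1/6 = 1/3
B && B = 1/2 && 1/2 = 1/2
!(B && B) = !1/2 = 1/2
A -> A = 1/3 -> 1/3 = 1
B && B = 1/2 && 1/2 = 1/2
(A -> A) -> (B && B) = 1 -> 1/2 = 1/2
!(B && B) <-> ((A -> A) -> (B && B)) = 1/2 <-> 1/2 = 1
!A = !1/3 = 2/3
A -> !A = 1/3 -> 2/3 = 1
(!(B && B) <-> ((A -> A) -> (B && B))) <-> (A -> !A) = 1 <-> 1 = 1
!((!(B && B) <-> ((A -> A) -> (B && B))) <-> (A -> !A)) = !1 = 0
(((!B && !B) -> ((A && B) && (A && B))) -> ((B <-> A) && !(A <-> B))) <-> !((!(B && B) <-> ((A -> A) -> (B && B))) <-> (A -> !A)) = 1/3 <-> 0 = 2/3

2/3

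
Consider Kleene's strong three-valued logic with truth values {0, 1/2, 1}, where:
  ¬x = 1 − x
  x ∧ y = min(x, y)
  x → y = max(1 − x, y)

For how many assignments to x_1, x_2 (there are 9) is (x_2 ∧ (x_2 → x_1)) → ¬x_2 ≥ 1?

x_1 = 0, x_2 = 0 ↦ 1  ≥
x_1 = 0, x_2 = 1/2 ↦ 1/2  <
x_1 = 0, x_2 = 1 ↦ 1  ≥
x_1 = 1/2, x_2 = 0 ↦ 1  ≥
x_1 = 1/2, x_2 = 1/2 ↦ 1/2  <
x_1 = 1/2, x_2 = 1 ↦ 1/2  <
x_1 = 1, x_2 = 0 ↦ 1  ≥
x_1 = 1, x_2 = 1/2 ↦ 1/2  <
x_1 = 1, x_2 = 1 ↦ 0  <
So 4 of the 9 assignments meet the threshold.

4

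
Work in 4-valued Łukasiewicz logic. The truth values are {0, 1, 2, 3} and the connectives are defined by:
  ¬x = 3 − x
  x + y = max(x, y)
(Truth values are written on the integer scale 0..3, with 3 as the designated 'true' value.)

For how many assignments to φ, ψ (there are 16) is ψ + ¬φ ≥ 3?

7

φ = 0, ψ = 0 ↦ 3  ≥
φ = 0, ψ = 1 ↦ 3  ≥
φ = 0, ψ = 2 ↦ 3  ≥
φ = 0, ψ = 3 ↦ 3  ≥
φ = 1, ψ = 0 ↦ 2  <
φ = 1, ψ = 1 ↦ 2  <
φ = 1, ψ = 2 ↦ 2  <
φ = 1, ψ = 3 ↦ 3  ≥
φ = 2, ψ = 0 ↦ 1  <
φ = 2, ψ = 1 ↦ 1  <
φ = 2, ψ = 2 ↦ 2  <
φ = 2, ψ = 3 ↦ 3  ≥
φ = 3, ψ = 0 ↦ 0  <
φ = 3, ψ = 1 ↦ 1  <
φ = 3, ψ = 2 ↦ 2  <
φ = 3, ψ = 3 ↦ 3  ≥
So 7 of the 16 assignments meet the threshold.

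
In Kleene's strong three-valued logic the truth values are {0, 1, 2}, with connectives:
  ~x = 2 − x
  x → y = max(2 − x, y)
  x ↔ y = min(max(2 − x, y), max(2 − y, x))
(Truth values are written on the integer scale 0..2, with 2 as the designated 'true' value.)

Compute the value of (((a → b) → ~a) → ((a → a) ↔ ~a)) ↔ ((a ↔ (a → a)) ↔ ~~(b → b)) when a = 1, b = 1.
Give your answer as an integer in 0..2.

1

a → b = 1 → 1 = 1
~a = ~1 = 1
(a → b) → ~a = 1 → 1 = 1
a → a = 1 → 1 = 1
~a = ~1 = 1
(a → a) ↔ ~a = 1 ↔ 1 = 1
((a → b) → ~a) → ((a → a) ↔ ~a) = 1 → 1 = 1
a → a = 1 → 1 = 1
a ↔ (a → a) = 1 ↔ 1 = 1
b → b = 1 → 1 = 1
~(b → b) = ~1 = 1
~~(b → b) = ~1 = 1
(a ↔ (a → a)) ↔ ~~(b → b) = 1 ↔ 1 = 1
(((a → b) → ~a) → ((a → a) ↔ ~a)) ↔ ((a ↔ (a → a)) ↔ ~~(b → b)) = 1 ↔ 1 = 1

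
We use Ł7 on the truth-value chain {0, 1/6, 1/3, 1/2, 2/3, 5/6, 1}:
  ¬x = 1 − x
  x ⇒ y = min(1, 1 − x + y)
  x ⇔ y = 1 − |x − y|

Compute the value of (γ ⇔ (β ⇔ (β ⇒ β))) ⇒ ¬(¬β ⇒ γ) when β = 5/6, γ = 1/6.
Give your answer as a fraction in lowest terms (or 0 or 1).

β ⇒ β = 5/6 ⇒ 5/6 = 1
β ⇔ (β ⇒ β) = 5/6 ⇔ 1 = 5/6
γ ⇔ (β ⇔ (β ⇒ β)) = 1/6 ⇔ 5/6 = 1/3
¬β = ¬5/6 = 1/6
¬β ⇒ γ = 1/6 ⇒ 1/6 = 1
¬(¬β ⇒ γ) = ¬1 = 0
(γ ⇔ (β ⇔ (β ⇒ β))) ⇒ ¬(¬β ⇒ γ) = 1/3 ⇒ 0 = 2/3

2/3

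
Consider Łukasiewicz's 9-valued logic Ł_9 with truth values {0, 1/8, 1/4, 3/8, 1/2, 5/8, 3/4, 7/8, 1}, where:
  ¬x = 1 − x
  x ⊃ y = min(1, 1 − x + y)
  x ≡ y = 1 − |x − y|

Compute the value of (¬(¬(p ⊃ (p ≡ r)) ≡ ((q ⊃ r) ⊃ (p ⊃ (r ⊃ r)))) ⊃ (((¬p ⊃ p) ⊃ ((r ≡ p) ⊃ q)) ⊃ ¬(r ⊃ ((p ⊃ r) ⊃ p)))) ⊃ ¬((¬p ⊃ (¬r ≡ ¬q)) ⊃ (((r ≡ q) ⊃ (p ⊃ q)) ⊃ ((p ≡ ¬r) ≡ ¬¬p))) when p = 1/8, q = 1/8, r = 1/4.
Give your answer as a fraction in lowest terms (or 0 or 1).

1

p ≡ r = 1/8 ≡ 1/4 = 7/8
p ⊃ (p ≡ r) = 1/8 ⊃ 7/8 = 1
¬(p ⊃ (p ≡ r)) = ¬1 = 0
q ⊃ r = 1/8 ⊃ 1/4 = 1
r ⊃ r = 1/4 ⊃ 1/4 = 1
p ⊃ (r ⊃ r) = 1/8 ⊃ 1 = 1
(q ⊃ r) ⊃ (p ⊃ (r ⊃ r)) = 1 ⊃ 1 = 1
¬(p ⊃ (p ≡ r)) ≡ ((q ⊃ r) ⊃ (p ⊃ (r ⊃ r))) = 0 ≡ 1 = 0
¬(¬(p ⊃ (p ≡ r)) ≡ ((q ⊃ r) ⊃ (p ⊃ (r ⊃ r)))) = ¬0 = 1
¬p = ¬1/8 = 7/8
¬p ⊃ p = 7/8 ⊃ 1/8 = 1/4
r ≡ p = 1/4 ≡ 1/8 = 7/8
(r ≡ p) ⊃ q = 7/8 ⊃ 1/8 = 1/4
(¬p ⊃ p) ⊃ ((r ≡ p) ⊃ q) = 1/4 ⊃ 1/4 = 1
p ⊃ r = 1/8 ⊃ 1/4 = 1
(p ⊃ r) ⊃ p = 1 ⊃ 1/8 = 1/8
r ⊃ ((p ⊃ r) ⊃ p) = 1/4 ⊃ 1/8 = 7/8
¬(r ⊃ ((p ⊃ r) ⊃ p)) = ¬7/8 = 1/8
((¬p ⊃ p) ⊃ ((r ≡ p) ⊃ q)) ⊃ ¬(r ⊃ ((p ⊃ r) ⊃ p)) = 1 ⊃ 1/8 = 1/8
¬(¬(p ⊃ (p ≡ r)) ≡ ((q ⊃ r) ⊃ (p ⊃ (r ⊃ r)))) ⊃ (((¬p ⊃ p) ⊃ ((r ≡ p) ⊃ q)) ⊃ ¬(r ⊃ ((p ⊃ r) ⊃ p))) = 1 ⊃ 1/8 = 1/8
¬p = ¬1/8 = 7/8
¬r = ¬1/4 = 3/4
¬q = ¬1/8 = 7/8
¬r ≡ ¬q = 3/4 ≡ 7/8 = 7/8
¬p ⊃ (¬r ≡ ¬q) = 7/8 ⊃ 7/8 = 1
r ≡ q = 1/4 ≡ 1/8 = 7/8
p ⊃ q = 1/8 ⊃ 1/8 = 1
(r ≡ q) ⊃ (p ⊃ q) = 7/8 ⊃ 1 = 1
¬r = ¬1/4 = 3/4
p ≡ ¬r = 1/8 ≡ 3/4 = 3/8
¬p = ¬1/8 = 7/8
¬¬p = ¬7/8 = 1/8
(p ≡ ¬r) ≡ ¬¬p = 3/8 ≡ 1/8 = 3/4
((r ≡ q) ⊃ (p ⊃ q)) ⊃ ((p ≡ ¬r) ≡ ¬¬p) = 1 ⊃ 3/4 = 3/4
(¬p ⊃ (¬r ≡ ¬q)) ⊃ (((r ≡ q) ⊃ (p ⊃ q)) ⊃ ((p ≡ ¬r) ≡ ¬¬p)) = 1 ⊃ 3/4 = 3/4
¬((¬p ⊃ (¬r ≡ ¬q)) ⊃ (((r ≡ q) ⊃ (p ⊃ q)) ⊃ ((p ≡ ¬r) ≡ ¬¬p))) = ¬3/4 = 1/4
(¬(¬(p ⊃ (p ≡ r)) ≡ ((q ⊃ r) ⊃ (p ⊃ (r ⊃ r)))) ⊃ (((¬p ⊃ p) ⊃ ((r ≡ p) ⊃ q)) ⊃ ¬(r ⊃ ((p ⊃ r) ⊃ p)))) ⊃ ¬((¬p ⊃ (¬r ≡ ¬q)) ⊃ (((r ≡ q) ⊃ (p ⊃ q)) ⊃ ((p ≡ ¬r) ≡ ¬¬p))) = 1/8 ⊃ 1/4 = 1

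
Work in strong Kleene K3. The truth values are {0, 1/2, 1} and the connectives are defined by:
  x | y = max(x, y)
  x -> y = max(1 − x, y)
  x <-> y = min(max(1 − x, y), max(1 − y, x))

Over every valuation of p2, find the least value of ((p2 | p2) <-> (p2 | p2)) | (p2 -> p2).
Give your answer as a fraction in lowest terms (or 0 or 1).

Take p2 = 1/2:
p2 | p2 = 1/2 | 1/2 = 1/2
p2 | p2 = 1/2 | 1/2 = 1/2
(p2 | p2) <-> (p2 | p2) = 1/2 <-> 1/2 = 1/2
p2 -> p2 = 1/2 -> 1/2 = 1/2
((p2 | p2) <-> (p2 | p2)) | (p2 -> p2) = 1/2 | 1/2 = 1/2
No assignment yields a value below 1/2, so this is the minimum.

1/2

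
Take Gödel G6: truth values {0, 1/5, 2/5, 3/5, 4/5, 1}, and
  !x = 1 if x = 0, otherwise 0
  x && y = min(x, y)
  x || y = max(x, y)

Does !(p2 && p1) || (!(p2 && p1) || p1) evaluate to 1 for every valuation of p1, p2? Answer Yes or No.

No

Counterexample: take p1 = 1/5, p2 = 1/5.
p2 && p1 = 1/5 && 1/5 = 1/5
!(p2 && p1) = !1/5 = 0
!(p2 && p1) || p1 = 0 || 1/5 = 1/5
!(p2 && p1) || (!(p2 && p1) || p1) = 0 || 1/5 = 1/5
This gives 1/5 ≠ 1.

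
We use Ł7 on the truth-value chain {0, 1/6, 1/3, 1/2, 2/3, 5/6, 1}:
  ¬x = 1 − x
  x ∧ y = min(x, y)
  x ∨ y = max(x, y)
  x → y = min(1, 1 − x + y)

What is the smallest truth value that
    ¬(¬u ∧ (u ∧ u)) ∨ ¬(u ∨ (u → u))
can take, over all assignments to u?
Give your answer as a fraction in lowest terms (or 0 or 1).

1/2

Take u = 1/2:
¬u = ¬1/2 = 1/2
u ∧ u = 1/2 ∧ 1/2 = 1/2
¬u ∧ (u ∧ u) = 1/2 ∧ 1/2 = 1/2
¬(¬u ∧ (u ∧ u)) = ¬1/2 = 1/2
u → u = 1/2 → 1/2 = 1
u ∨ (u → u) = 1/2 ∨ 1 = 1
¬(u ∨ (u → u)) = ¬1 = 0
¬(¬u ∧ (u ∧ u)) ∨ ¬(u ∨ (u → u)) = 1/2 ∨ 0 = 1/2
No assignment yields a value below 1/2, so this is the minimum.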